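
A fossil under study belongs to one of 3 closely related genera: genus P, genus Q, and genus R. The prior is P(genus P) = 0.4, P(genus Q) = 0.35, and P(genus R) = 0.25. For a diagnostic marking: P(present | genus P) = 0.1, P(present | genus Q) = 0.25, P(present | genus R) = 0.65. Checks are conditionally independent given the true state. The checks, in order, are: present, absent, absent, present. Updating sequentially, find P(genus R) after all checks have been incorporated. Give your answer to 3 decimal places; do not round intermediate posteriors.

Each posterior becomes the prior for the next update.
After 'present': normaliser = 0.1·0.4000 + 0.25·0.3500 + 0.65·0.2500; P(genus P) ≈ 0.1379, P(genus Q) ≈ 0.3017, P(genus R) ≈ 0.5603
After 'absent': normaliser = 0.9·0.1379 + 0.75·0.3017 + 0.35·0.5603; P(genus P) ≈ 0.2271, P(genus Q) ≈ 0.4140, P(genus R) ≈ 0.3588
After 'absent': normaliser = 0.9·0.2271 + 0.75·0.4140 + 0.35·0.3588; P(genus P) ≈ 0.3191, P(genus Q) ≈ 0.4848, P(genus R) ≈ 0.1961
After 'present': normaliser = 0.1·0.3191 + 0.25·0.4848 + 0.65·0.1961; P(genus P) ≈ 0.1137, P(genus Q) ≈ 0.4320, P(genus R) ≈ 0.4543

0.454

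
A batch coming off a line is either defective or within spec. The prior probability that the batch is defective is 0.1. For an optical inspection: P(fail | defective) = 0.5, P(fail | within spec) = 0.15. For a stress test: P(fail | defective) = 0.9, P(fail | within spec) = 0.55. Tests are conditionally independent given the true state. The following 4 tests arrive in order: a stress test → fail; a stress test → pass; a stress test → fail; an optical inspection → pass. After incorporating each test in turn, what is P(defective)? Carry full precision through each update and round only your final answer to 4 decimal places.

0.0374

After a stress test='fail': P(defective) = 0.9·0.1000 / (0.9·0.1000 + 0.55·0.9000) ≈ 0.1538
After a stress test='pass': P(defective) = 0.1·0.1538 / (0.1·0.1538 + 0.45·0.8462) ≈ 0.0388
After a stress test='fail': P(defective) = 0.9·0.0388 / (0.9·0.0388 + 0.55·0.9612) ≈ 0.0620
After an optical inspection='pass': P(defective) = 0.5·0.0620 / (0.5·0.0620 + 0.85·0.9380) ≈ 0.0374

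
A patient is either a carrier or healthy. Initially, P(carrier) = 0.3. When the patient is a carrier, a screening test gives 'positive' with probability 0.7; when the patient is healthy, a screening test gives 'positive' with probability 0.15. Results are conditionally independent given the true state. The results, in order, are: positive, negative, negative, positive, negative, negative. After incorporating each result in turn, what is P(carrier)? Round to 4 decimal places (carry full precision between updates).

0.1265

Each posterior becomes the prior for the next update.
After 'positive': P(carrier) = 0.7·0.3000 / (0.7·0.3000 + 0.15·0.7000) ≈ 0.6667
After 'negative': P(carrier) = 0.3·0.6667 / (0.3·0.6667 + 0.85·0.3333) ≈ 0.4138
After 'negative': P(carrier) = 0.3·0.4138 / (0.3·0.4138 + 0.85·0.5862) ≈ 0.1994
After 'positive': P(carrier) = 0.7·0.1994 / (0.7·0.1994 + 0.15·0.8006) ≈ 0.5376
After 'negative': P(carrier) = 0.3·0.5376 / (0.3·0.5376 + 0.85·0.4624) ≈ 0.2910
After 'negative': P(carrier) = 0.3·0.2910 / (0.3·0.2910 + 0.85·0.7090) ≈ 0.1265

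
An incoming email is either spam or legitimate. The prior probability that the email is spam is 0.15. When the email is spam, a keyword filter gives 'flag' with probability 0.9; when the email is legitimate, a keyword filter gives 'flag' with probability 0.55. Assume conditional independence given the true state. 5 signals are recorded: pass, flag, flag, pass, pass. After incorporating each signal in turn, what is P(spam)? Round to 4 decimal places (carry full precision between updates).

After 'pass': P(spam) = 0.1·0.1500 / (0.1·0.1500 + 0.45·0.8500) ≈ 0.0377
After 'flag': P(spam) = 0.9·0.0377 / (0.9·0.0377 + 0.55·0.9623) ≈ 0.0603
After 'flag': P(spam) = 0.9·0.0603 / (0.9·0.0603 + 0.55·0.9397) ≈ 0.0950
After 'pass': P(spam) = 0.1·0.0950 / (0.1·0.0950 + 0.45·0.9050) ≈ 0.0228
After 'pass': P(spam) = 0.1·0.0228 / (0.1·0.0228 + 0.45·0.9772) ≈ 0.0052

0.0052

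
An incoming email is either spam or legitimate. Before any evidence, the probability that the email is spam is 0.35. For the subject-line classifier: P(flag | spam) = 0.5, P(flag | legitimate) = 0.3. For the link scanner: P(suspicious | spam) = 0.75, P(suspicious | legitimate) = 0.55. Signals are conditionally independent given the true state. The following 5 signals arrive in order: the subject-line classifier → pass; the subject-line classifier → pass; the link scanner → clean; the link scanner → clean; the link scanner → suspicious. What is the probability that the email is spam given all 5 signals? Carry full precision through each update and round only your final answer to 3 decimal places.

Each posterior becomes the prior for the next update.
After the subject-line classifier='pass': P(spam) = 0.5·0.3500 / (0.5·0.3500 + 0.7·0.6500) ≈ 0.2778
After the subject-line classifier='pass': P(spam) = 0.5·0.2778 / (0.5·0.2778 + 0.7·0.7222) ≈ 0.2155
After the link scanner='clean': P(spam) = 0.25·0.2155 / (0.25·0.2155 + 0.45·0.7845) ≈ 0.1324
After the link scanner='clean': P(spam) = 0.25·0.1324 / (0.25·0.1324 + 0.45·0.8676) ≈ 0.0782
After the link scanner='suspicious': P(spam) = 0.75·0.0782 / (0.75·0.0782 + 0.55·0.9218) ≈ 0.1036

0.104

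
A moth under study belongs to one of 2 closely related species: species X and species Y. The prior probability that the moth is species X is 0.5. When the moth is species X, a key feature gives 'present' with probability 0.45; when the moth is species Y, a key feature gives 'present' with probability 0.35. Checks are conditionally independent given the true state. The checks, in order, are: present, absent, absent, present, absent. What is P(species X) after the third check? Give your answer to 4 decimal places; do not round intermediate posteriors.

After 'present': P(species X) = 0.45·0.5000 / (0.45·0.5000 + 0.35·0.5000) ≈ 0.5625
After 'absent': P(species X) = 0.55·0.5625 / (0.55·0.5625 + 0.65·0.4375) ≈ 0.5211
After 'absent': P(species X) = 0.55·0.5211 / (0.55·0.5211 + 0.65·0.4789) ≈ 0.4793

0.4793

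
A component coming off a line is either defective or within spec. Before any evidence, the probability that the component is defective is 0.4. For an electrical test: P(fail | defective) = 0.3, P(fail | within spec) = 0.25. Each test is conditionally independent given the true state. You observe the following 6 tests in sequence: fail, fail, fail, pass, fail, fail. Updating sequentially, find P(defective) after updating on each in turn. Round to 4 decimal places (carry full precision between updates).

After 'fail': P(defective) = 0.3·0.4000 / (0.3·0.4000 + 0.25·0.6000) ≈ 0.4444
After 'fail': P(defective) = 0.3·0.4444 / (0.3·0.4444 + 0.25·0.5556) ≈ 0.4898
After 'fail': P(defective) = 0.3·0.4898 / (0.3·0.4898 + 0.25·0.5102) ≈ 0.5353
After 'pass': P(defective) = 0.7·0.5353 / (0.7·0.5353 + 0.75·0.4647) ≈ 0.5181
After 'fail': P(defective) = 0.3·0.5181 / (0.3·0.5181 + 0.25·0.4819) ≈ 0.5634
After 'fail': P(defective) = 0.3·0.5634 / (0.3·0.5634 + 0.25·0.4366) ≈ 0.6076

0.6076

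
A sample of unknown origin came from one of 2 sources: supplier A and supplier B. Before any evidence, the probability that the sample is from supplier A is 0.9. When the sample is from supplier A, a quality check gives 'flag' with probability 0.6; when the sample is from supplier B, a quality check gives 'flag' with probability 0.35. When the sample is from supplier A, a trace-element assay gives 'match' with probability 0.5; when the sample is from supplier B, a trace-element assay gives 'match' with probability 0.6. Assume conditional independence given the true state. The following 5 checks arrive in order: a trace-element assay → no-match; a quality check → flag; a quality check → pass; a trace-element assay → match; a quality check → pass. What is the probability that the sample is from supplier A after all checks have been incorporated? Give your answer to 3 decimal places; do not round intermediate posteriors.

After a trace-element assay='no-match': P(supplier A) = 0.5·0.9000 / (0.5·0.9000 + 0.4·0.1000) ≈ 0.9184
After a quality check='flag': P(supplier A) = 0.6·0.9184 / (0.6·0.9184 + 0.35·0.0816) ≈ 0.9507
After a quality check='pass': P(supplier A) = 0.4·0.9507 / (0.4·0.9507 + 0.65·0.0493) ≈ 0.9223
After a trace-element assay='match': P(supplier A) = 0.5·0.9223 / (0.5·0.9223 + 0.6·0.0777) ≈ 0.9082
After a quality check='pass': P(supplier A) = 0.4·0.9082 / (0.4·0.9082 + 0.65·0.0918) ≈ 0.8589

0.859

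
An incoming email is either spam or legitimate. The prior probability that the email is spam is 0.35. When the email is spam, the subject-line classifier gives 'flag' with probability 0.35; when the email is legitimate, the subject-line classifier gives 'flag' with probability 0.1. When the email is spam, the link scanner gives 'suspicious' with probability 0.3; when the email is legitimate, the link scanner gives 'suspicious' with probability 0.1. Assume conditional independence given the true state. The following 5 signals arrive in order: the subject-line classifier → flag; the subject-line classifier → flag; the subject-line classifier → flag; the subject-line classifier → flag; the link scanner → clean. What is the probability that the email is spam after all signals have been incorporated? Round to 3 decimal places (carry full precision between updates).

0.984

After the subject-line classifier='flag': P(spam) = 0.35·0.3500 / (0.35·0.3500 + 0.1·0.6500) ≈ 0.6533
After the subject-line classifier='flag': P(spam) = 0.35·0.6533 / (0.35·0.6533 + 0.1·0.3467) ≈ 0.8684
After the subject-line classifier='flag': P(spam) = 0.35·0.8684 / (0.35·0.8684 + 0.1·0.1316) ≈ 0.9585
After the subject-line classifier='flag': P(spam) = 0.35·0.9585 / (0.35·0.9585 + 0.1·0.0415) ≈ 0.9878
After the link scanner='clean': P(spam) = 0.7·0.9878 / (0.7·0.9878 + 0.9·0.0122) ≈ 0.9843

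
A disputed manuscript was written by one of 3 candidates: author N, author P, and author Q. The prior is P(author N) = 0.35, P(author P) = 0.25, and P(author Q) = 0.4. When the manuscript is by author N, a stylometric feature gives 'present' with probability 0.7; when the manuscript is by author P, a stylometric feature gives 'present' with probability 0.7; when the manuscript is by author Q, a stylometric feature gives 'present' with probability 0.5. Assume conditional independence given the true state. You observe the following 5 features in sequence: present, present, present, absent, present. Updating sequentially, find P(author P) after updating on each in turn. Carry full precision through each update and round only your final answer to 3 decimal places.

0.323

After 'present': normaliser = 0.7·0.3500 + 0.7·0.2500 + 0.5·0.4000; P(author N) ≈ 0.3952, P(author P) ≈ 0.2823, P(author Q) ≈ 0.3226
After 'present': normaliser = 0.7·0.3952 + 0.7·0.2823 + 0.5·0.3226; P(author N) ≈ 0.4353, P(author P) ≈ 0.3109, P(author Q) ≈ 0.2538
After 'present': normaliser = 0.7·0.4353 + 0.7·0.3109 + 0.5·0.2538; P(author N) ≈ 0.4693, P(author P) ≈ 0.3352, P(author Q) ≈ 0.1955
After 'absent': normaliser = 0.3·0.4693 + 0.3·0.3352 + 0.5·0.1955; P(author N) ≈ 0.4152, P(author P) ≈ 0.2966, P(author Q) ≈ 0.2882
After 'present': normaliser = 0.7·0.4152 + 0.7·0.2966 + 0.5·0.2882; P(author N) ≈ 0.4525, P(author P) ≈ 0.3232, P(author Q) ≈ 0.2243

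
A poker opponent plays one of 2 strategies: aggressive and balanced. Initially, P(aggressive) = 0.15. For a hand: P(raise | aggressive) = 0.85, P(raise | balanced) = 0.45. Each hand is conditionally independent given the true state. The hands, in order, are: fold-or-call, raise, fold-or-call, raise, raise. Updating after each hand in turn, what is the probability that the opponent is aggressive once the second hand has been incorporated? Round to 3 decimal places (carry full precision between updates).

0.083

After 'fold-or-call': P(aggressive) = 0.15·0.1500 / (0.15·0.1500 + 0.55·0.8500) ≈ 0.0459
After 'raise': P(aggressive) = 0.85·0.0459 / (0.85·0.0459 + 0.45·0.9541) ≈ 0.0833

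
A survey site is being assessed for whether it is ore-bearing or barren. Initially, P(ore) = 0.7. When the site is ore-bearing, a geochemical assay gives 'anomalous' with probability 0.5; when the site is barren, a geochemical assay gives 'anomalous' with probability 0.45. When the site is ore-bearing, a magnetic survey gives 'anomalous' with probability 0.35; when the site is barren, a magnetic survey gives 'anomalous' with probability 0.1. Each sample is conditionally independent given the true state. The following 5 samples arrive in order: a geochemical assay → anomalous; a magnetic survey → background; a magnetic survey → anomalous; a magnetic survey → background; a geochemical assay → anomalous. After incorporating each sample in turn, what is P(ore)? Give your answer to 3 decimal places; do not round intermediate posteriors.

0.840

After a geochemical assay='anomalous': P(ore) = 0.5·0.7000 / (0.5·0.7000 + 0.45·0.3000) ≈ 0.7216
After a magnetic survey='background': P(ore) = 0.65·0.7216 / (0.65·0.7216 + 0.9·0.2784) ≈ 0.6519
After a magnetic survey='anomalous': P(ore) = 0.35·0.6519 / (0.35·0.6519 + 0.1·0.3481) ≈ 0.8676
After a magnetic survey='background': P(ore) = 0.65·0.8676 / (0.65·0.8676 + 0.9·0.1324) ≈ 0.8256
After a geochemical assay='anomalous': P(ore) = 0.5·0.8256 / (0.5·0.8256 + 0.45·0.1744) ≈ 0.8402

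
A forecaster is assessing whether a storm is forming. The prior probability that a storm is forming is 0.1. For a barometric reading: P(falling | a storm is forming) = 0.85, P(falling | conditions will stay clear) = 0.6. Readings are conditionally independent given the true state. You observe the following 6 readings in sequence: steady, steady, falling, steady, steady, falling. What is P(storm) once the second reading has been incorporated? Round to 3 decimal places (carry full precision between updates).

0.015

After 'steady': P(storm) = 0.15·0.1000 / (0.15·0.1000 + 0.4·0.9000) ≈ 0.0400
After 'steady': P(storm) = 0.15·0.0400 / (0.15·0.0400 + 0.4·0.9600) ≈ 0.0154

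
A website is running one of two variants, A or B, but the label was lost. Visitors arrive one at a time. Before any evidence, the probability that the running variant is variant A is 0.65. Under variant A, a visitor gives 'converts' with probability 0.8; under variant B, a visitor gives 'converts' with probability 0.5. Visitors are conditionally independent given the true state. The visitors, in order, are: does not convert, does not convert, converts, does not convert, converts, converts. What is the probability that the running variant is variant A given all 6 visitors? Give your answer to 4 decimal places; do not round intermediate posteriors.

0.3274

After 'does not convert': P(A) = 0.2·0.6500 / (0.2·0.6500 + 0.5·0.3500) ≈ 0.4262
After 'does not convert': P(A) = 0.2·0.4262 / (0.2·0.4262 + 0.5·0.5738) ≈ 0.2291
After 'converts': P(A) = 0.8·0.2291 / (0.8·0.2291 + 0.5·0.7709) ≈ 0.3222
After 'does not convert': P(A) = 0.2·0.3222 / (0.2·0.3222 + 0.5·0.6778) ≈ 0.1598
After 'converts': P(A) = 0.8·0.1598 / (0.8·0.1598 + 0.5·0.8402) ≈ 0.2333
After 'converts': P(A) = 0.8·0.2333 / (0.8·0.2333 + 0.5·0.7667) ≈ 0.3274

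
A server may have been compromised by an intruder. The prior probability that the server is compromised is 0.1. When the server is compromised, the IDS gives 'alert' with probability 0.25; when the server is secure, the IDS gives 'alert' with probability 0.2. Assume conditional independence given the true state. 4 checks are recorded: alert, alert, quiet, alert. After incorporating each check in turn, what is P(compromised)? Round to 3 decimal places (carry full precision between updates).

Apply Bayes' rule sequentially, carrying P(compromised) forward.
After 'alert': P(compromised) = 0.25·0.1000 / (0.25·0.1000 + 0.2·0.9000) ≈ 0.1220
After 'alert': P(compromised) = 0.25·0.1220 / (0.25·0.1220 + 0.2·0.8780) ≈ 0.1479
After 'quiet': P(compromised) = 0.75·0.1479 / (0.75·0.1479 + 0.8·0.8521) ≈ 0.1400
After 'alert': P(compromised) = 0.25·0.1400 / (0.25·0.1400 + 0.2·0.8600) ≈ 0.1691

0.169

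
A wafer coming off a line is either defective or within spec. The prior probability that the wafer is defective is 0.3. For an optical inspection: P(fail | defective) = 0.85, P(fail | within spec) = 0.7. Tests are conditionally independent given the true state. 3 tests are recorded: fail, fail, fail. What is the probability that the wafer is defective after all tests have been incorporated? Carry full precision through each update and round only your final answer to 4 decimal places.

After 'fail': P(defective) = 0.85·0.3000 / (0.85·0.3000 + 0.7·0.7000) ≈ 0.3423
After 'fail': P(defective) = 0.85·0.3423 / (0.85·0.3423 + 0.7·0.6577) ≈ 0.3872
After 'fail': P(defective) = 0.85·0.3872 / (0.85·0.3872 + 0.7·0.6128) ≈ 0.4342

0.4342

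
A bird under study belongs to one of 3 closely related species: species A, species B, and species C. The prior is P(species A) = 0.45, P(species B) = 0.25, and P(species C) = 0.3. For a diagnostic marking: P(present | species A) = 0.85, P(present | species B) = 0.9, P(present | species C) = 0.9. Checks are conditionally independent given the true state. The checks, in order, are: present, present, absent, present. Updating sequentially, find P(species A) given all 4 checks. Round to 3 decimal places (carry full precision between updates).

Each posterior becomes the prior for the next update.
After 'present': normaliser = 0.85·0.4500 + 0.9·0.2500 + 0.9·0.3000; P(species A) ≈ 0.4359, P(species B) ≈ 0.2564, P(species C) ≈ 0.3077
After 'present': normaliser = 0.85·0.4359 + 0.9·0.2564 + 0.9·0.3077; P(species A) ≈ 0.4219, P(species B) ≈ 0.2628, P(species C) ≈ 0.3153
After 'absent': normaliser = 0.15·0.4219 + 0.1·0.2628 + 0.1·0.3153; P(species A) ≈ 0.5226, P(species B) ≈ 0.2170, P(species C) ≈ 0.2604
After 'present': normaliser = 0.85·0.5226 + 0.9·0.2170 + 0.9·0.2604; P(species A) ≈ 0.5083, P(species B) ≈ 0.2235, P(species C) ≈ 0.2682

0.508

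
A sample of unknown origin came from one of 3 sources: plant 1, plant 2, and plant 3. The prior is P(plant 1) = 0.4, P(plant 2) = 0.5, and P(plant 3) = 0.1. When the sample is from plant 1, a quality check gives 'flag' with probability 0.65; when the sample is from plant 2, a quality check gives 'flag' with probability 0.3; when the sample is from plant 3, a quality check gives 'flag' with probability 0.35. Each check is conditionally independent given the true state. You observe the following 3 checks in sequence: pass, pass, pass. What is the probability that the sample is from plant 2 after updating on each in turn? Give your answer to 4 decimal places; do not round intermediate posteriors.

Apply Bayes' rule sequentially, carrying P(plant 2) forward.
After 'pass': normaliser = 0.35·0.4000 + 0.7·0.5000 + 0.65·0.1000; P(plant 1) ≈ 0.2523, P(plant 2) ≈ 0.6306, P(plant 3) ≈ 0.1171
After 'pass': normaliser = 0.35·0.2523 + 0.7·0.6306 + 0.65·0.1171; P(plant 1) ≈ 0.1457, P(plant 2) ≈ 0.7286, P(plant 3) ≈ 0.1257
After 'pass': normaliser = 0.35·0.1457 + 0.7·0.7286 + 0.65·0.1257; P(plant 1) ≈ 0.0794, P(plant 2) ≈ 0.7936, P(plant 3) ≈ 0.1271

0.7936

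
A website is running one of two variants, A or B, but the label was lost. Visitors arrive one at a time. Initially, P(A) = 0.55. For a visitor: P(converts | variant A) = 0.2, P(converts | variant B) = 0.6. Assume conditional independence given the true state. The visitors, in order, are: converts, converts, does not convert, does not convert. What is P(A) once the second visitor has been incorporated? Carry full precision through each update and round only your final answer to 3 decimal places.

0.120

After 'converts': P(A) = 0.2·0.5500 / (0.2·0.5500 + 0.6·0.4500) ≈ 0.2895
After 'converts': P(A) = 0.2·0.2895 / (0.2·0.2895 + 0.6·0.7105) ≈ 0.1196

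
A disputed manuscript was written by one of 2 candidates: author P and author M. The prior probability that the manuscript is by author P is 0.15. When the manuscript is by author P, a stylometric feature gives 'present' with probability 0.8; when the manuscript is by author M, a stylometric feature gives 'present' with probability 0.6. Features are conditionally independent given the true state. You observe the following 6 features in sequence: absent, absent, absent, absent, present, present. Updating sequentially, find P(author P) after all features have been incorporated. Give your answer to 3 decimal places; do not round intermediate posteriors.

After 'absent': P(author P) = 0.2·0.1500 / (0.2·0.1500 + 0.4·0.8500) ≈ 0.0811
After 'absent': P(author P) = 0.2·0.0811 / (0.2·0.0811 + 0.4·0.9189) ≈ 0.0423
After 'absent': P(author P) = 0.2·0.0423 / (0.2·0.0423 + 0.4·0.9577) ≈ 0.0216
After 'absent': P(author P) = 0.2·0.0216 / (0.2·0.0216 + 0.4·0.9784) ≈ 0.0109
After 'present': P(author P) = 0.8·0.0109 / (0.8·0.0109 + 0.6·0.9891) ≈ 0.0145
After 'present': P(author P) = 0.8·0.0145 / (0.8·0.0145 + 0.6·0.9855) ≈ 0.0192

0.019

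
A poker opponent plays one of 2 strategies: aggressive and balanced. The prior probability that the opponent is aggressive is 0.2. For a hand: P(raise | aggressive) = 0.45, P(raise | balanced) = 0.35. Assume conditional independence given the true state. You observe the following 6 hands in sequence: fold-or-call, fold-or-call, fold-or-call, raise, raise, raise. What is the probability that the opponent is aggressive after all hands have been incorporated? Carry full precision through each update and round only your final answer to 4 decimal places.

0.2435

Each posterior becomes the prior for the next update.
After 'fold-or-call': P(aggressive) = 0.55·0.2000 / (0.55·0.2000 + 0.65·0.8000) ≈ 0.1746
After 'fold-or-call': P(aggressive) = 0.55·0.1746 / (0.55·0.1746 + 0.65·0.8254) ≈ 0.1518
After 'fold-or-call': P(aggressive) = 0.55·0.1518 / (0.55·0.1518 + 0.65·0.8482) ≈ 0.1315
After 'raise': P(aggressive) = 0.45·0.1315 / (0.45·0.1315 + 0.35·0.8685) ≈ 0.1630
After 'raise': P(aggressive) = 0.45·0.1630 / (0.45·0.1630 + 0.35·0.8370) ≈ 0.2002
After 'raise': P(aggressive) = 0.45·0.2002 / (0.45·0.2002 + 0.35·0.7998) ≈ 0.2435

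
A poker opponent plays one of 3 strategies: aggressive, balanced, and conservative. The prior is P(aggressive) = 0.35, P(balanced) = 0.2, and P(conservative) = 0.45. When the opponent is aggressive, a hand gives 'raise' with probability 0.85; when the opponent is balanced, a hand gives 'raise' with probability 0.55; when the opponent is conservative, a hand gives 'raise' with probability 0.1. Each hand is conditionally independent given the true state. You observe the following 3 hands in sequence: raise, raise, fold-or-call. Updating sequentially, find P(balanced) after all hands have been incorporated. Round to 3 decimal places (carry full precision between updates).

Each posterior becomes the prior for the next update.
After 'raise': normaliser = 0.85·0.3500 + 0.55·0.2000 + 0.1·0.4500; P(aggressive) ≈ 0.6575, P(balanced) ≈ 0.2431, P(conservative) ≈ 0.0994
After 'raise': normaliser = 0.85·0.6575 + 0.55·0.2431 + 0.1·0.0994; P(aggressive) ≈ 0.7955, P(balanced) ≈ 0.1903, P(conservative) ≈ 0.0142
After 'fold-or-call': normaliser = 0.15·0.7955 + 0.45·0.1903 + 0.9·0.0142; P(aggressive) ≈ 0.5481, P(balanced) ≈ 0.3934, P(conservative) ≈ 0.0585

0.393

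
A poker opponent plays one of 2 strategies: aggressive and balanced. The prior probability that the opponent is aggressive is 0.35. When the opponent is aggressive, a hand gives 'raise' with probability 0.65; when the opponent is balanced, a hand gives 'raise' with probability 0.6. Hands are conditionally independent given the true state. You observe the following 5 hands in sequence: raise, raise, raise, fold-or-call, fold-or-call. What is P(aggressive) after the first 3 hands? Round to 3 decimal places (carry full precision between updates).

0.406

After 'raise': P(aggressive) = 0.65·0.3500 / (0.65·0.3500 + 0.6·0.6500) ≈ 0.3684
After 'raise': P(aggressive) = 0.65·0.3684 / (0.65·0.3684 + 0.6·0.6316) ≈ 0.3872
After 'raise': P(aggressive) = 0.65·0.3872 / (0.65·0.3872 + 0.6·0.6128) ≈ 0.4064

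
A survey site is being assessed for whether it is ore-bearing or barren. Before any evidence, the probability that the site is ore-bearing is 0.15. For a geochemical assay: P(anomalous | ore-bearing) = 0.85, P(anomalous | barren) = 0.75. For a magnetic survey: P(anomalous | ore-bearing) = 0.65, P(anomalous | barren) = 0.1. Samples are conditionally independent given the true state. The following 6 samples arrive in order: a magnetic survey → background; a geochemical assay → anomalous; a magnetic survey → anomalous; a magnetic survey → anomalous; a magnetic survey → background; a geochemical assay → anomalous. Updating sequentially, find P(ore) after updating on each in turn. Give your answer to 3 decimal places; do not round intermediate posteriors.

After a magnetic survey='background': P(ore) = 0.35·0.1500 / (0.35·0.1500 + 0.9·0.8500) ≈ 0.0642
After a geochemical assay='anomalous': P(ore) = 0.85·0.0642 / (0.85·0.0642 + 0.75·0.9358) ≈ 0.0722
After a magnetic survey='anomalous': P(ore) = 0.65·0.0722 / (0.65·0.0722 + 0.1·0.9278) ≈ 0.3358
After a magnetic survey='anomalous': P(ore) = 0.65·0.3358 / (0.65·0.3358 + 0.1·0.6642) ≈ 0.7667
After a magnetic survey='background': P(ore) = 0.35·0.7667 / (0.35·0.7667 + 0.9·0.2333) ≈ 0.5610
After a geochemical assay='anomalous': P(ore) = 0.85·0.5610 / (0.85·0.5610 + 0.75·0.4390) ≈ 0.5916

0.592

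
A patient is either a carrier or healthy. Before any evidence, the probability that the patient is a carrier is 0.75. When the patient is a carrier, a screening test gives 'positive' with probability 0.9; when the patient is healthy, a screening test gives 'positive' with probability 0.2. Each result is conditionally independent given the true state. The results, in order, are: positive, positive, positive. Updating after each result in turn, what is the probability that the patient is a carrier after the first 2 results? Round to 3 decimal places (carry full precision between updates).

0.984

After 'positive': P(carrier) = 0.9·0.7500 / (0.9·0.7500 + 0.2·0.2500) ≈ 0.9310
After 'positive': P(carrier) = 0.9·0.9310 / (0.9·0.9310 + 0.2·0.0690) ≈ 0.9838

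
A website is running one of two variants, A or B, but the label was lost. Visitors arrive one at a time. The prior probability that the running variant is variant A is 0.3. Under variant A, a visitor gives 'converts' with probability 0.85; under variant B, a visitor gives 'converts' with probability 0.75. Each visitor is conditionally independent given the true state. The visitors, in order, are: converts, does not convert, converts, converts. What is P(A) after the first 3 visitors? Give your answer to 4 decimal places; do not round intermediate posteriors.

After 'converts': P(A) = 0.85·0.3000 / (0.85·0.3000 + 0.75·0.7000) ≈ 0.3269
After 'does not convert': P(A) = 0.15·0.3269 / (0.15·0.3269 + 0.25·0.6731) ≈ 0.2257
After 'converts': P(A) = 0.85·0.2257 / (0.85·0.2257 + 0.75·0.7743) ≈ 0.2483

0.2483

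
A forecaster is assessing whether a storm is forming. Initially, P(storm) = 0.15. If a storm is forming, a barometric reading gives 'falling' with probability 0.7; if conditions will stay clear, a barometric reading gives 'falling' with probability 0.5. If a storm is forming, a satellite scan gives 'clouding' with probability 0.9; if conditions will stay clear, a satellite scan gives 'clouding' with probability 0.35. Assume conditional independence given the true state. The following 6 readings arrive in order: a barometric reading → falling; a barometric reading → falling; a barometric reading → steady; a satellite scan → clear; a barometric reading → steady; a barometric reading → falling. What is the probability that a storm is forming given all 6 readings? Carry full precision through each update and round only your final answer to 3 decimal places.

Each posterior becomes the prior for the next update.
After a barometric reading='falling': P(storm) = 0.7·0.1500 / (0.7·0.1500 + 0.5·0.8500) ≈ 0.1981
After a barometric reading='falling': P(storm) = 0.7·0.1981 / (0.7·0.1981 + 0.5·0.8019) ≈ 0.2570
After a barometric reading='steady': P(storm) = 0.3·0.2570 / (0.3·0.2570 + 0.5·0.7430) ≈ 0.1719
After a satellite scan='clear': P(storm) = 0.1·0.1719 / (0.1·0.1719 + 0.65·0.8281) ≈ 0.0309
After a barometric reading='steady': P(storm) = 0.3·0.0309 / (0.3·0.0309 + 0.5·0.9691) ≈ 0.0188
After a barometric reading='falling': P(storm) = 0.7·0.0188 / (0.7·0.0188 + 0.5·0.9812) ≈ 0.0261

0.026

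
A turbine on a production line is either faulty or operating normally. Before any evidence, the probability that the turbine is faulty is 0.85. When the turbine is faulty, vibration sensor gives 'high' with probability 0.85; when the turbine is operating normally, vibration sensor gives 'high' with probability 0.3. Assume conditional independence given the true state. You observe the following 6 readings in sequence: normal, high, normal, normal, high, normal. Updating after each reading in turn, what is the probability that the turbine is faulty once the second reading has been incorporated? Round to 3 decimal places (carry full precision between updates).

0.775

After 'normal': P(faulty) = 0.15·0.8500 / (0.15·0.8500 + 0.7·0.1500) ≈ 0.5484
After 'high': P(faulty) = 0.85·0.5484 / (0.85·0.5484 + 0.3·0.4516) ≈ 0.7748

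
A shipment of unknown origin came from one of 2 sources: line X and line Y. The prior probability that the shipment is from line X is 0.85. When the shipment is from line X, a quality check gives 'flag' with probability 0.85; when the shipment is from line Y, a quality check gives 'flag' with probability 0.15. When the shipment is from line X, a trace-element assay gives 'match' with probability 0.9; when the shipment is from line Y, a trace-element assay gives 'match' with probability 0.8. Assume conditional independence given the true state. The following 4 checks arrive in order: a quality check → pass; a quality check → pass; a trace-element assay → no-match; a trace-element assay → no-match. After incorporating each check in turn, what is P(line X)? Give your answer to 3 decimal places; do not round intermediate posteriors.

0.042

After a quality check='pass': P(line X) = 0.15·0.8500 / (0.15·0.8500 + 0.85·0.1500) ≈ 0.5000
After a quality check='pass': P(line X) = 0.15·0.5000 / (0.15·0.5000 + 0.85·0.5000) ≈ 0.1500
After a trace-element assay='no-match': P(line X) = 0.1·0.1500 / (0.1·0.1500 + 0.2·0.8500) ≈ 0.0811
After a trace-element assay='no-match': P(line X) = 0.1·0.0811 / (0.1·0.0811 + 0.2·0.9189) ≈ 0.0423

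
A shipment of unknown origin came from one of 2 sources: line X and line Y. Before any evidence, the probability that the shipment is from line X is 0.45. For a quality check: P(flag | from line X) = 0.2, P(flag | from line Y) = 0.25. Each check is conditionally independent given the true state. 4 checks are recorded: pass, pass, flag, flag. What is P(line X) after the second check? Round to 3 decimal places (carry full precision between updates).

After 'pass': P(line X) = 0.8·0.4500 / (0.8·0.4500 + 0.75·0.5500) ≈ 0.4660
After 'pass': P(line X) = 0.8·0.4660 / (0.8·0.4660 + 0.75·0.5340) ≈ 0.4821

0.482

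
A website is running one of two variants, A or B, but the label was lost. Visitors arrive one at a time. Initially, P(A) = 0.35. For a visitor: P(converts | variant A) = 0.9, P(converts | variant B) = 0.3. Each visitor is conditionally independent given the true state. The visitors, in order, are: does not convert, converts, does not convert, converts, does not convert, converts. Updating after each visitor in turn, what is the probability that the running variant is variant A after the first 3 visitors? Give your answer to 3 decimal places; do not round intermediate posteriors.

0.032

After 'does not convert': P(A) = 0.1·0.3500 / (0.1·0.3500 + 0.7·0.6500) ≈ 0.0714
After 'converts': P(A) = 0.9·0.0714 / (0.9·0.0714 + 0.3·0.9286) ≈ 0.1875
After 'does not convert': P(A) = 0.1·0.1875 / (0.1·0.1875 + 0.7·0.8125) ≈ 0.0319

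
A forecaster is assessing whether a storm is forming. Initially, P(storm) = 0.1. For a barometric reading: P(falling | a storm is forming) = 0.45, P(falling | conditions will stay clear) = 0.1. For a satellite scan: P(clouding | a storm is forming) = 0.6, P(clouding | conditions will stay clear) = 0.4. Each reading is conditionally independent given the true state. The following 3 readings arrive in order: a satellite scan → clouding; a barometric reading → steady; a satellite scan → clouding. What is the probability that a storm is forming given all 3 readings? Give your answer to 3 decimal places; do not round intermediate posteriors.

0.133

After a satellite scan='clouding': P(storm) = 0.6·0.1000 / (0.6·0.1000 + 0.4·0.9000) ≈ 0.1429
After a barometric reading='steady': P(storm) = 0.55·0.1429 / (0.55·0.1429 + 0.9·0.8571) ≈ 0.0924
After a satellite scan='clouding': P(storm) = 0.6·0.0924 / (0.6·0.0924 + 0.4·0.9076) ≈ 0.1325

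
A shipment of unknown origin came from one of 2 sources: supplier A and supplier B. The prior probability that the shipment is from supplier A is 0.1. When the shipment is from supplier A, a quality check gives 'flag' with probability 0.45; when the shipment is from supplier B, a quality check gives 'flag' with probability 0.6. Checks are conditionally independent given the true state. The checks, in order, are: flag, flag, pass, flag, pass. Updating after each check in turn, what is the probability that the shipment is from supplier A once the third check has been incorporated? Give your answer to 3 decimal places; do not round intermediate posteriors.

After 'flag': P(supplier A) = 0.45·0.1000 / (0.45·0.1000 + 0.6·0.9000) ≈ 0.0769
After 'flag': P(supplier A) = 0.45·0.0769 / (0.45·0.0769 + 0.6·0.9231) ≈ 0.0588
After 'pass': P(supplier A) = 0.55·0.0588 / (0.55·0.0588 + 0.4·0.9412) ≈ 0.0791

0.079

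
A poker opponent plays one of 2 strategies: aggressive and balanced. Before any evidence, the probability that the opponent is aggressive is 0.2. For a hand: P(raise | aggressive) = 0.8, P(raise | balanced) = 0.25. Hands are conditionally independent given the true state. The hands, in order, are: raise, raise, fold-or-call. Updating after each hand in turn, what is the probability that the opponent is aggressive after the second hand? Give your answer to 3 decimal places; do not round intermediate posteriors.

0.719

After 'raise': P(aggressive) = 0.8·0.2000 / (0.8·0.2000 + 0.25·0.8000) ≈ 0.4444
After 'raise': P(aggressive) = 0.8·0.4444 / (0.8·0.4444 + 0.25·0.5556) ≈ 0.7191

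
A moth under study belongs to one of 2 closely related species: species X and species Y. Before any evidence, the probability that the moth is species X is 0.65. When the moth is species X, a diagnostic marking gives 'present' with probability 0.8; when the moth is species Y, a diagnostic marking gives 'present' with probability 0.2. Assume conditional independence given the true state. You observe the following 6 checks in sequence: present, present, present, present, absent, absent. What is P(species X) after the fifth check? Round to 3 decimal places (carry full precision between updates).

0.992

After 'present': P(species X) = 0.8·0.6500 / (0.8·0.6500 + 0.2·0.3500) ≈ 0.8814
After 'present': P(species X) = 0.8·0.8814 / (0.8·0.8814 + 0.2·0.1186) ≈ 0.9674
After 'present': P(species X) = 0.8·0.9674 / (0.8·0.9674 + 0.2·0.0326) ≈ 0.9917
After 'present': P(species X) = 0.8·0.9917 / (0.8·0.9917 + 0.2·0.0083) ≈ 0.9979
After 'absent': P(species X) = 0.2·0.9979 / (0.2·0.9979 + 0.8·0.0021) ≈ 0.9917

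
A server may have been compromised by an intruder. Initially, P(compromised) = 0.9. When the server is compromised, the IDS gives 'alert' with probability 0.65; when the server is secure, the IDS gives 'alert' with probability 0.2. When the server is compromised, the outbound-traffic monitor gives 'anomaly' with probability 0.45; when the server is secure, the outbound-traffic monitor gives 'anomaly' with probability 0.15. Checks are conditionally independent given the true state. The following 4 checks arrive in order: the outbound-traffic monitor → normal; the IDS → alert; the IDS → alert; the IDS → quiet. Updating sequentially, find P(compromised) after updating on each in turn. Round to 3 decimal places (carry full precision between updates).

After the outbound-traffic monitor='normal': P(compromised) = 0.55·0.9000 / (0.55·0.9000 + 0.85·0.1000) ≈ 0.8534
After the IDS='alert': P(compromised) = 0.65·0.8534 / (0.65·0.8534 + 0.2·0.1466) ≈ 0.9498
After the IDS='alert': P(compromised) = 0.65·0.9498 / (0.65·0.9498 + 0.2·0.0502) ≈ 0.9840
After the IDS='quiet': P(compromised) = 0.35·0.9840 / (0.35·0.9840 + 0.8·0.0160) ≈ 0.9642

0.964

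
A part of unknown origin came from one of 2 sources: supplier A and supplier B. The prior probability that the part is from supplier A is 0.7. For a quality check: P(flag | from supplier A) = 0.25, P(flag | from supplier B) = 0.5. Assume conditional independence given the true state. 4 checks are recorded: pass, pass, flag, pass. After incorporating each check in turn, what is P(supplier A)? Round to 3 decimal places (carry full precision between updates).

0.797

Each posterior becomes the prior for the next update.
After 'pass': P(supplier A) = 0.75·0.7000 / (0.75·0.7000 + 0.5·0.3000) ≈ 0.7778
After 'pass': P(supplier A) = 0.75·0.7778 / (0.75·0.7778 + 0.5·0.2222) ≈ 0.8400
After 'flag': P(supplier A) = 0.25·0.8400 / (0.25·0.8400 + 0.5·0.1600) ≈ 0.7241
After 'pass': P(supplier A) = 0.75·0.7241 / (0.75·0.7241 + 0.5·0.2759) ≈ 0.7975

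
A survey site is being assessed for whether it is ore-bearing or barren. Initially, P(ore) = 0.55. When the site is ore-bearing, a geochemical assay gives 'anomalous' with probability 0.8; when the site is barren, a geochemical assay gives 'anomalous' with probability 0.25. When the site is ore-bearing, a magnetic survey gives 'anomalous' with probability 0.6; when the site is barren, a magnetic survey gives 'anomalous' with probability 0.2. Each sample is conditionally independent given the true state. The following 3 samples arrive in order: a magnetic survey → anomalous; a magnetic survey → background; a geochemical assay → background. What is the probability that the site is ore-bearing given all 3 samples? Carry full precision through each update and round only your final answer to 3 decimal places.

After a magnetic survey='anomalous': P(ore) = 0.6·0.5500 / (0.6·0.5500 + 0.2·0.4500) ≈ 0.7857
After a magnetic survey='background': P(ore) = 0.4·0.7857 / (0.4·0.7857 + 0.8·0.2143) ≈ 0.6471
After a geochemical assay='background': P(ore) = 0.2·0.6471 / (0.2·0.6471 + 0.75·0.3529) ≈ 0.3284

0.328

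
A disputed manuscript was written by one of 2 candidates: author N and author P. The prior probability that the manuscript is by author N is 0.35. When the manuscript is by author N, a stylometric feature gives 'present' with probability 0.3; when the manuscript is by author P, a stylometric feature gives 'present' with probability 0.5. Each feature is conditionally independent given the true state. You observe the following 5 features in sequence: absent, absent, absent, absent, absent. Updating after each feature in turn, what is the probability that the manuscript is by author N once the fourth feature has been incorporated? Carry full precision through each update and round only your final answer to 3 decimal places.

0.674

After 'absent': P(author N) = 0.7·0.3500 / (0.7·0.3500 + 0.5·0.6500) ≈ 0.4298
After 'absent': P(author N) = 0.7·0.4298 / (0.7·0.4298 + 0.5·0.5702) ≈ 0.5135
After 'absent': P(author N) = 0.7·0.5135 / (0.7·0.5135 + 0.5·0.4865) ≈ 0.5964
After 'absent': P(author N) = 0.7·0.5964 / (0.7·0.5964 + 0.5·0.4036) ≈ 0.6741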